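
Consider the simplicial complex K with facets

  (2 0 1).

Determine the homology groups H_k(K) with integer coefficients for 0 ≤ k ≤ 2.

We work with the vertex ordering 0 < 1 < 2. The simplices of K, each written with vertices in increasing order, are:

  0-simplices (3): [0], [1], [2]
  1-simplices (3): [0,1], [0,2], [1,2]
  2-simplices (1): [0,1,2]

Hence C_0 ≅ Z^3, C_1 ≅ Z^3, C_2 ≅ Z^1.

Boundary ∂_1: C_1 → C_0 maps an edge to its endpoints' difference, ∂[p,q] = q − p. For instance
  ∂[0,2] = [2] − [0].
As a 3×3 matrix over Z this has rank 2, with invariant factors (1,1).

∂_2: C_2 → C_1 acts by ∂[p,q,r] = [q,r] − [p,r] + [p,q]. For instance
  ∂[0,1,2] = [1,2] − [0,2] + [0,1].
The resulting 3×1 matrix has rank 1, and its Smith normal form has invariant factors (1).

Reading off H_k = ker ∂_k / im ∂_{k+1}:

  H_0: rank C_0 − rank ∂_1 = 3 − 2 = 1, and the invariant factors of ∂_1 are all 1, so H_0 ≅ Z.
  H_1: rank ker ∂_1 − rank ∂_2 = (3 − 2) − 1 = 0, and the invariant factors of ∂_2 are all 1, so H_1 ≅ 0.
  H_2: rank ker ∂_2 − rank ∂_3 = (1 − 1) − 0 = 0, and there is no ∂_3, so H_2 ≅ 0.

(K is a triangulation of the 2-simplex.)

H_0 = Z,  H_1 = 0,  H_2 = 0.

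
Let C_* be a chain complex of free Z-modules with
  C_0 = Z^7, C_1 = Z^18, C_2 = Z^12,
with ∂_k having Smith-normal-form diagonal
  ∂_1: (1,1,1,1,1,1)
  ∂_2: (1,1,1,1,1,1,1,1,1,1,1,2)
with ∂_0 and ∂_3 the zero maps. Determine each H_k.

H_0 = Z,  H_1 = Z/2,  H_2 = 0.

H_0: b_0 = 7 − 0 − 6 = 1; torsion from ∂_1 factors > 1: none. So H_0 = Z.
H_1: b_1 = 18 − 6 − 12 = 0; torsion from ∂_2 factors > 1: [2]. So H_1 = Z/2.
H_2: b_2 = 12 − 12 − 0 = 0; torsion from ∂_3 factors > 1: none. So H_2 = 0.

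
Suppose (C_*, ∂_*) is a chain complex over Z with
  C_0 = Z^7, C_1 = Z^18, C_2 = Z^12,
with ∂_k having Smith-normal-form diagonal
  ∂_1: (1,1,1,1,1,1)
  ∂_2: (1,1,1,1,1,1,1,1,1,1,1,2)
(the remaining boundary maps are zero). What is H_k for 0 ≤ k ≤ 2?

H_0: b_0 = 7 − 0 − 6 = 1; torsion from ∂_1 factors > 1: none. So H_0 = Z.
H_1: b_1 = 18 − 6 − 12 = 0; torsion from ∂_2 factors > 1: [2]. So H_1 = Z_2.
H_2: b_2 = 12 − 12 − 0 = 0; torsion from ∂_3 factors > 1: none. So H_2 = 0.

H_0 = Z,  H_1 = Z_2,  H_2 = 0.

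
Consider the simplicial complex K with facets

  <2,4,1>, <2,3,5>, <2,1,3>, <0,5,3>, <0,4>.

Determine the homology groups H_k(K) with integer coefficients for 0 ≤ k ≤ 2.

We work with the vertex ordering 0 < 1 < 2 < 3 < 4 < 5. The simplices of K, each written with vertices in increasing order, are:

  0-simplices (6): [0], [1], [2], [3], [4], [5]
  1-simplices (10): [0,3], [0,4], [0,5], [1,2], [1,3], [1,4], [2,3], [2,4], [2,5], [3,5]
  2-simplices (4): [0,3,5], [1,2,3], [1,2,4], [2,3,5]

so the chain groups are C_0 ≅ Z^6, C_1 ≅ Z^10, C_2 ≅ Z^4.

The boundary map ∂_1: C_1 → C_0 sends each edge [p,q] (with p < q) to q − p. For instance
  ∂[2,3] = [3] − [2].
As a 6×10 matrix over Z this has rank 5, with invariant factors (1,1,1,1,1).

Boundary ∂_2: C_2 → C_1 maps a triangle to the signed sum of its edges. For instance
  ∂[1,2,4] = [2,4] − [1,4] + [1,2],
  ∂[1,2,3] = [2,3] − [1,3] + [1,2].
The resulting 10×4 matrix has rank 4, and its Smith normal form has invariant factors (1,1,1,1).

Reading off H_k = ker ∂_k / im ∂_{k+1}:

  H_0: rank C_0 − rank ∂_1 = 6 − 5 = 1, and the invariant factors of ∂_1 are all 1, so H_0 = Z.
  H_1: rank ker ∂_1 − rank ∂_2 = (10 − 5) − 4 = 1, and the invariant factors of ∂_2 are all 1, so H_1 = Z.
  H_2: rank ker ∂_2 − rank ∂_3 = (4 − 4) − 0 = 0, and there is no ∂_3, so H_2 = 0.

As a check, the Euler characteristic is 6 − 10 + 4 = 0, which agrees with 1 − 1 + 0 = 0.

H_0 ≅ Z,  H_1 ≅ Z,  H_2 = 0.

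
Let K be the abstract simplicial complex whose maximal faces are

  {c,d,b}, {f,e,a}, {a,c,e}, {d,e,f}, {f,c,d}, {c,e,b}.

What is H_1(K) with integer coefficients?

H_1 = Z.

Fix the vertex order a < b < c < d < e < f and write every simplex with vertices in increasing order. Then dim K = 2 and the simplices of K are:

  0-simplices (6): a, b, c, d, e, f
  1-simplices (12): ac, ae, af, bc, bd, be, cd, ce, cf, de, df, ef
  2-simplices (6): ace, aef, bcd, bce, cdf, def

so the chain groups are C_0 ≅ Z^6, C_1 ≅ Z^12, C_2 ≅ Z^6.

∂_1: C_1 → C_0 maps an edge to its endpoints' difference, ∂[p,q] = q − p. For instance
  ∂bc = c − b.
The resulting 6×12 matrix has rank 5, and its Smith normal form has invariant factors (1,1,1,1,1).

∂_2: C_2 → C_1 acts by ∂[p,q,r] = [q,r] − [p,r] + [p,q]. For instance
  ∂aef = ef − af + ae,
  ∂bcd = cd − bd + bc.
As a 12×6 matrix over Z this has rank 6, with invariant factors (1,1,1,1,1,1).

Computing H_k = (kernel of ∂_k) / (image of ∂_{k+1}):

  H_1: rank ker ∂_1 − rank ∂_2 = (12 − 5) − 6 = 1, and the invariant factors of ∂_2 are all 1, so H_1 ≅ Z.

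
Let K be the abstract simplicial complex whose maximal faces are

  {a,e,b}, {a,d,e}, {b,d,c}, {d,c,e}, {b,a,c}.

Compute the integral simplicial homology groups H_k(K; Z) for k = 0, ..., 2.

H_0 = Z,  H_1 = Z,  H_2 = 0.

We work with the vertex ordering a < b < c < d < e. The simplices of K, each written with vertices in increasing order, are:

  0-simplices (5): a, b, c, d, e
  1-simplices (10): ab, ac, ad, ae, bc, bd, be, cd, ce, de
  2-simplices (5): abc, abe, ade, bcd, cde

so the chain groups are C_0 ≅ Z^5, C_1 ≅ Z^10, C_2 ≅ Z^5.

The boundary map ∂_1: C_1 → C_0 maps an edge to its endpoints' difference, ∂[p,q] = q − p. For instance
  ∂bd = d − b.
The 5×10 boundary matrix has rank 4 and Smith normal form diag(1,1,1,1).

∂_2: C_2 → C_1 sends each 2-simplex [p,q,r] to [q,r] − [p,r] + [p,q]. For instance
  ∂cde = de − ce + cd,
  ∂ade = de − ae + ad.
The resulting 10×5 matrix has rank 5, and its Smith normal form has invariant factors (1,1,1,1,1).

Now H_k = ker ∂_k / im ∂_{k+1}, so:

  H_0: rank C_0 − rank ∂_1 = 5 − 4 = 1, and the invariant factors of ∂_1 are all 1, so H_0 ≅ Z.
  H_1: rank ker ∂_1 − rank ∂_2 = (10 − 4) − 5 = 1, and the invariant factors of ∂_2 are all 1, so H_1 ≅ Z.
  H_2: rank ker ∂_2 − rank ∂_3 = (5 − 5) − 0 = 0, and there is no ∂_3, so H_2 ≅ 0.

As a check, the Euler characteristic is 5 − 10 + 5 = 0, which agrees with 1 − 1 + 0 = 0.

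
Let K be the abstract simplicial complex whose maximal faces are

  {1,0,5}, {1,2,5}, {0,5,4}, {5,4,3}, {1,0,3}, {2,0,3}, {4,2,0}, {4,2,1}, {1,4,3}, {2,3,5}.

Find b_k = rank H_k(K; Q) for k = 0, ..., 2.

Take the total order 0 < 1 < 2 < 3 < 4 < 5 on the vertex set. Then K (dimension 2) consists of the simplices:

  0-simplices (6): [0], [1], [2], [3], [4], [5]
  1-simplices (15): [0,1], [0,2], [0,3], [0,4], [0,5], [1,2], [1,3], [1,4], [1,5], [2,3], [2,4], [2,5], [3,4], [3,5], [4,5]
  2-simplices (10): [0,1,3], [0,1,5], [0,2,3], [0,2,4], [0,4,5], [1,2,4], [1,2,5], [1,3,4], [2,3,5], [3,4,5]

Hence C_0 ≅ Z^6, C_1 ≅ Z^15, C_2 ≅ Z^10.

∂_1: C_1 → C_0 is given by ∂[p,q] = [q] − [p].
As a 6×15 matrix over Z this has rank 5, with invariant factors (1,1,1,1,1).

The boundary map ∂_2: C_2 → C_1 acts by ∂[p,q,r] = [q,r] − [p,r] + [p,q]. For instance
  ∂[1,2,4] = [2,4] − [1,4] + [1,2],
  ∂[0,1,3] = [1,3] − [0,3] + [0,1].
The resulting 15×10 matrix has rank 10, and its Smith normal form has invariant factors (1,1,1,1,1,1,1,1,1,2).

Now H_k = ker ∂_k / im ∂_{k+1}, so:

  H_0: rank C_0 − rank ∂_1 = 6 − 5 = 1, and the invariant factors of ∂_1 are all 1, so H_0 ≅ Z.
  H_1: rank ker ∂_1 − rank ∂_2 = (15 − 5) − 10 = 0, and ∂_2 has invariant factor 2 > 1, so H_1 ≅ Z/2Z.
  H_2: rank ker ∂_2 − rank ∂_3 = (10 − 10) − 0 = 0, and there is no ∂_3, so H_2 ≅ 0.

Hence the Betti numbers are b_0 = 1, b_1 = 0, b_2 = 0.

b_0 = 1, b_1 = 0, b_2 = 0.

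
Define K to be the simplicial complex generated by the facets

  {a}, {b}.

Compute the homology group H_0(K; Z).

We work with the vertex ordering a < b. The simplices of K, each written with vertices in increasing order, are:

  0-simplices (2): a, b

giving chain groups C_0 ≅ Z^2.

Now H_k = ker ∂_k / im ∂_{k+1}, so:

  H_0: rank C_0 − rank ∂_1 = 2 − 0 = 2, and there is no ∂_1, so H_0 = Z^2.

(K is a triangulation of a set of 2 points.)

H_0 ≅ Z^2.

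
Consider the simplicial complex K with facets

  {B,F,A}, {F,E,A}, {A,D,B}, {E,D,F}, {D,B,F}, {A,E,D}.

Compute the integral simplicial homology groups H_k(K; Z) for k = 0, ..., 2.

We work with the vertex ordering A < B < D < E < F. The simplices of K, each written with vertices in increasing order, are:

  0-simplices (5): A, B, D, E, F
  1-simplices (9): AB, AD, AE, AF, BD, BF, DE, DF, EF
  2-simplices (6): ABD, ABF, ADE, AEF, BDF, DEF

giving chain groups C_0 ≅ Z^5, C_1 ≅ Z^9, C_2 ≅ Z^6.

∂_1: C_1 → C_0 sends each edge [p,q] (with p < q) to q − p.
The 5×9 boundary matrix has rank 4 and Smith normal form diag(1,1,1,1).

Boundary ∂_2: C_2 → C_1 acts by ∂[p,q,r] = [q,r] − [p,r] + [p,q]. For instance
  ∂AEF = EF − AF + AE,
  ∂ABD = BD − AD + AB.
As a 9×6 matrix over Z this has rank 5, with invariant factors (1,1,1,1,1).

Reading off H_k = ker ∂_k / im ∂_{k+1}:

  H_0: rank C_0 − rank ∂_1 = 5 − 4 = 1, and the invariant factors of ∂_1 are all 1, so H_0 ≅ Z.
  H_1: rank ker ∂_1 − rank ∂_2 = (9 − 4) − 5 = 0, and the invariant factors of ∂_2 are all 1, so H_1 ≅ 0.
  H_2: rank ker ∂_2 − rank ∂_3 = (6 − 5) − 0 = 1, and there is no ∂_3, so H_2 ≅ Z.

H_0 = Z,  H_1 = 0,  H_2 = Z.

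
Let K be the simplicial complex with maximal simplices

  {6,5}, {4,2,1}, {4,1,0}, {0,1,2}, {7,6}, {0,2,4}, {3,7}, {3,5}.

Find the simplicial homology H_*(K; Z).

H_0 = Z^2,  H_1 = Z,  H_2 = Z.

We work with the vertex ordering 0 < 1 < 2 < 3 < 4 < 5 < 6 < 7. The simplices of K, each written with vertices in increasing order, are:

  0-simplices (8): [0], [1], [2], [3], [4], [5], [6], [7]
  1-simplices (10): [0,1], [0,2], [0,4], [1,2], [1,4], [2,4], [3,5], [3,7], [5,6], [6,7]
  2-simplices (4): [0,1,2], [0,1,4], [0,2,4], [1,2,4]

Hence C_0 ≅ Z^8, C_1 ≅ Z^10, C_2 ≅ Z^4.

Boundary ∂_1: C_1 → C_0 sends each edge [p,q] (with p < q) to q − p. For instance
  ∂[5,6] = [6] − [5].
The resulting 8×10 matrix has rank 6, and its Smith normal form has invariant factors (1,1,1,1,1,1).

∂_2: C_2 → C_1 maps a triangle to the signed sum of its edges. For instance
  ∂[0,1,4] = [1,4] − [0,4] + [0,1],
  ∂[0,1,2] = [1,2] − [0,2] + [0,1].
As a 10×4 matrix over Z this has rank 3, with invariant factors (1,1,1).

Reading off H_k = ker ∂_k / im ∂_{k+1}:

  H_0: rank C_0 − rank ∂_1 = 8 − 6 = 2, and the invariant factors of ∂_1 are all 1, so H_0 = Z^2.
  H_1: rank ker ∂_1 − rank ∂_2 = (10 − 6) − 3 = 1, and the invariant factors of ∂_2 are all 1, so H_1 = Z.
  H_2: rank ker ∂_2 − rank ∂_3 = (4 − 3) − 0 = 1, and there is no ∂_3, so H_2 = Z.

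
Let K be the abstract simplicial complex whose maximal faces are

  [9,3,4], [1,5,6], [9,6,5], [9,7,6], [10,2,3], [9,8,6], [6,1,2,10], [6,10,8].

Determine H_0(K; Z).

Take the total order 1 < 2 < 3 < 4 < 5 < 6 < 7 < 8 < 9 < 10 on the vertex set. Then K (dimension 3) consists of the simplices:

  0-simplices (10): [1], [2], [3], [4], [5], [6], [7], [8], [9], [10]
  1-simplices (20): [1,2], [1,5], [1,6], [1,10], [2,3], [2,6], [2,10], [3,4], [3,9], [3,10], [4,9], [5,6], [5,9], [6,7], [6,8], [6,9], [6,10], [7,9], [8,9], [8,10]
  2-simplices (11): [1,2,6], [1,2,10], [1,5,6], [1,6,10], [2,3,10], [2,6,10], [3,4,9], [5,6,9], [6,7,9], [6,8,9], [6,8,10]
  3-simplices (1): [1,2,6,10]

giving chain groups C_0 ≅ Z^10, C_1 ≅ Z^20, C_2 ≅ Z^11, C_3 ≅ Z^1.

The boundary map ∂_1: C_1 → C_0 sends each edge [p,q] (with p < q) to q − p. For instance
  ∂[2,10] = [10] − [2].
As a 10×20 matrix over Z this has rank 9, with invariant factors (1,1,1,1,1,1,1,1,1).

The boundary map ∂_2: C_2 → C_1 maps a triangle to the signed sum of its edges. For instance
  ∂[5,6,9] = [6,9] − [5,9] + [5,6],
  ∂[6,8,9] = [8,9] − [6,9] + [6,8].
The resulting 20×11 matrix has rank 10, and its Smith normal form has invariant factors (1,1,1,1,1,1,1,1,1,1).

∂_3: C_3 → C_2 sends each 3-simplex σ to the alternating sum Σ_i (−1)^i (σ with its i-th vertex removed). For instance
  ∂[1,2,6,10] = [2,6,10] − [1,6,10] + [1,2,10] − [1,2,6].
This gives a 11×1 integer matrix of rank 1; reducing to Smith normal form yields diagonal entries (1).

Computing H_k = (kernel of ∂_k) / (image of ∂_{k+1}):

  H_0: rank C_0 − rank ∂_1 = 10 − 9 = 1, and the invariant factors of ∂_1 are all 1, so H_0 ≅ Z.

H_0 = Z.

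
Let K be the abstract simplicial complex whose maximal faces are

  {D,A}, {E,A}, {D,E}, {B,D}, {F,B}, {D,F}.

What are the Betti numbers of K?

Take the total order A < B < D < E < F on the vertex set. Then K (dimension 1) consists of the simplices:

  0-simplices (5): A, B, D, E, F
  1-simplices (6): AD, AE, BD, BF, DE, DF

Hence C_0 ≅ Z^5, C_1 ≅ Z^6.

Boundary ∂_1: C_1 → C_0 is given by ∂[p,q] = [q] − [p].
The 5×6 boundary matrix has rank 4 and Smith normal form diag(1,1,1,1).

Now H_k = ker ∂_k / im ∂_{k+1}, so:

  H_0: rank C_0 − rank ∂_1 = 5 − 4 = 1, and the invariant factors of ∂_1 are all 1, so H_0 ≅ Z.
  H_1: rank ker ∂_1 − rank ∂_2 = (6 − 4) − 0 = 2, and there is no ∂_2, so H_1 ≅ Z^2.

Hence the Betti numbers are b_0 = 1, b_1 = 2.

b_0 = 1, b_1 = 2.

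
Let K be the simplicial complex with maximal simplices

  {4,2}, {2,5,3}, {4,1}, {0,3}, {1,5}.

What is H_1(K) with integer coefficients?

H_1 ≅ Z.

Order the vertices as 0 < 1 < 2 < 3 < 4 < 5. Listing each simplex with vertices in this order, K has dimension 2 with simplices:

  0-simplices (6): [0], [1], [2], [3], [4], [5]
  1-simplices (7): [0,3], [1,4], [1,5], [2,3], [2,4], [2,5], [3,5]
  2-simplices (1): [2,3,5]

so the chain groups are C_0 ≅ Z^6, C_1 ≅ Z^7, C_2 ≅ Z^1.

The boundary map ∂_1: C_1 → C_0 is given by ∂[p,q] = [q] − [p].
The resulting 6×7 matrix has rank 5, and its Smith normal form has invariant factors (1,1,1,1,1).

Boundary ∂_2: C_2 → C_1 sends each 2-simplex [p,q,r] to [q,r] − [p,r] + [p,q]. For instance
  ∂[2,3,5] = [3,5] − [2,5] + [2,3].
As a 7×1 matrix over Z this has rank 1, with invariant factors (1).

Reading off H_k = ker ∂_k / im ∂_{k+1}:

  H_1: rank ker ∂_1 − rank ∂_2 = (7 − 5) − 1 = 1, and the invariant factors of ∂_2 are all 1, so H_1 ≅ Z.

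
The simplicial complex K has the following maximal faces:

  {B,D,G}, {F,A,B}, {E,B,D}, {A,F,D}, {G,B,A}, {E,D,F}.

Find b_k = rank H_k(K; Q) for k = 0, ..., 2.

b_0 = 1, b_1 = 1, b_2 = 0.

Take the total order A < B < D < E < F < G on the vertex set. Then K (dimension 2) consists of the simplices:

  0-simplices (6): A, B, D, E, F, G
  1-simplices (12): AB, AD, AF, AG, BD, BE, BF, BG, DE, DF, DG, EF
  2-simplices (6): ABF, ABG, ADF, BDE, BDG, DEF

giving chain groups C_0 ≅ Z^6, C_1 ≅ Z^12, C_2 ≅ Z^6.

∂_1: C_1 → C_0 sends each edge [p,q] (with p < q) to q − p.
This gives a 6×12 integer matrix of rank 5; reducing to Smith normal form yields diagonal entries (1,1,1,1,1).

∂_2: C_2 → C_1 maps a triangle to the signed sum of its edges. For instance
  ∂BDE = DE − BE + BD,
  ∂DEF = EF − DF + DE.
The 12×6 boundary matrix has rank 6 and Smith normal form diag(1,1,1,1,1,1).

Reading off H_k = ker ∂_k / im ∂_{k+1}:

  H_0: rank C_0 − rank ∂_1 = 6 − 5 = 1, and the invariant factors of ∂_1 are all 1, so H_0 = Z.
  H_1: rank ker ∂_1 − rank ∂_2 = (12 − 5) − 6 = 1, and the invariant factors of ∂_2 are all 1, so H_1 = Z.
  H_2: rank ker ∂_2 − rank ∂_3 = (6 − 6) − 0 = 0, and there is no ∂_3, so H_2 = 0.

As a check, the Euler characteristic is 6 − 12 + 6 = 0, which agrees with 1 − 1 + 0 = 0.
(K is a triangulation of the cylinder S^1 x I.)

Hence the Betti numbers are b_0 = 1, b_1 = 1, b_2 = 0.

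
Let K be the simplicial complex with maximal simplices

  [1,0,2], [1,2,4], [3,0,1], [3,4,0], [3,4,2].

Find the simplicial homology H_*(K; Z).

Fix the vertex order 0 < 1 < 2 < 3 < 4 and write every simplex with vertices in increasing order. Then dim K = 2 and the simplices of K are:

  0-simplices (5): [0], [1], [2], [3], [4]
  1-simplices (10): [0,1], [0,2], [0,3], [0,4], [1,2], [1,3], [1,4], [2,3], [2,4], [3,4]
  2-simplices (5): [0,1,2], [0,1,3], [0,3,4], [1,2,4], [2,3,4]

Hence C_0 ≅ Z^5, C_1 ≅ Z^10, C_2 ≅ Z^5.

The boundary map ∂_1: C_1 → C_0 is given by ∂[p,q] = [q] − [p]. For instance
  ∂[2,4] = [4] − [2].
The 5×10 boundary matrix has rank 4 and Smith normal form diag(1,1,1,1).

Boundary ∂_2: C_2 → C_1 acts by ∂[p,q,r] = [q,r] − [p,r] + [p,q]. For instance
  ∂[1,2,4] = [2,4] − [1,4] + [1,2],
  ∂[0,1,3] = [1,3] − [0,3] + [0,1].
This gives a 10×5 integer matrix of rank 5; reducing to Smith normal form yields diagonal entries (1,1,1,1,1).

Now H_k = ker ∂_k / im ∂_{k+1}, so:

  H_0: rank C_0 − rank ∂_1 = 5 − 4 = 1, and the invariant factors of ∂_1 are all 1, so H_0 ≅ Z.
  H_1: rank ker ∂_1 − rank ∂_2 = (10 − 4) − 5 = 1, and the invariant factors of ∂_2 are all 1, so H_1 ≅ Z.
  H_2: rank ker ∂_2 − rank ∂_3 = (5 − 5) − 0 = 0, and there is no ∂_3, so H_2 ≅ 0.

As a check, the Euler characteristic is 5 − 10 + 5 = 0, which agrees with 1 − 1 + 0 = 0.

H_0 = Z,  H_1 = Z,  H_2 = 0.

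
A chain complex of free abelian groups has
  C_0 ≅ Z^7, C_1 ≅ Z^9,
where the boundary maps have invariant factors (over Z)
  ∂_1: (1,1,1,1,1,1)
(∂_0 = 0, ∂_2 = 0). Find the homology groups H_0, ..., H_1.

H_0: b_0 = 7 − 0 − 6 = 1; torsion from ∂_1 factors > 1: none. So H_0 = Z.
H_1: b_1 = 9 − 6 − 0 = 3; torsion from ∂_2 factors > 1: none. So H_1 = Z^3.

H_0 = Z,  H_1 = Z^3.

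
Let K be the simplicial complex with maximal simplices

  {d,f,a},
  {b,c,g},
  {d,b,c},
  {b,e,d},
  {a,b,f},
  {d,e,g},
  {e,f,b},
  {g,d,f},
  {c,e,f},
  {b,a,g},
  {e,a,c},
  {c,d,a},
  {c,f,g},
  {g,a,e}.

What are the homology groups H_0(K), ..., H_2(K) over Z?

Fix the vertex order a < b < c < d < e < f < g and write every simplex with vertices in increasing order. Then dim K = 2 and the simplices of K are:

  0-simplices (7): a, b, c, d, e, f, g
  1-simplices (21): ab, ac, ad, ae, af, ag, bc, bd, be, bf, bg, cd, ce, cf, cg, de, df, dg, ef, eg, fg
  2-simplices (14): abf, abg, acd, ace, adf, aeg, bcd, bcg, bde, bef, cef, cfg, deg, dfg

so the chain groups are C_0 ≅ Z^7, C_1 ≅ Z^21, C_2 ≅ Z^14.

Boundary ∂_1: C_1 → C_0 maps an edge to its endpoints' difference, ∂[p,q] = q − p.
The resulting 7×21 matrix has rank 6, and its Smith normal form has invariant factors (1,1,1,1,1,1).

The boundary map ∂_2: C_2 → C_1 sends each 2-simplex [p,q,r] to [q,r] − [p,r] + [p,q]. For instance
  ∂cef = ef − cf + ce,
  ∂acd = cd − ad + ac.
As a 21×14 matrix over Z this has rank 13, with invariant factors (1,1,1,1,1,1,1,1,1,1,1,1,1).

From H_k ≅ ker(∂_k) / im(∂_{k+1}) we obtain:

  H_0: rank C_0 − rank ∂_1 = 7 − 6 = 1, and the invariant factors of ∂_1 are all 1, so H_0 ≅ Z.
  H_1: rank ker ∂_1 − rank ∂_2 = (21 − 6) − 13 = 2, and the invariant factors of ∂_2 are all 1, so H_1 ≅ Z^2.
  H_2: rank ker ∂_2 − rank ∂_3 = (14 − 13) − 0 = 1, and there is no ∂_3, so H_2 ≅ Z.

H_0 = Z,  H_1 = Z^2,  H_2 = Z.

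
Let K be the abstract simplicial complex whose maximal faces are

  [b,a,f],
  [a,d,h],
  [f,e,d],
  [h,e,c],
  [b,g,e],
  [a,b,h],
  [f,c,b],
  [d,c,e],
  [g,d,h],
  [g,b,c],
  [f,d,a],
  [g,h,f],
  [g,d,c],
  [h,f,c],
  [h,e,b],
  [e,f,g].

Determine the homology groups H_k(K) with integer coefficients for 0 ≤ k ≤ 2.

Order the vertices as a < b < c < d < e < f < g < h. Listing each simplex with vertices in this order, K has dimension 2 with simplices:

  0-simplices (8): a, b, c, d, e, f, g, h
  1-simplices (24): ab, ad, af, ah, bc, be, bf, bg, bh, cd, ce, cf, cg, ch, de, df, dg, dh, ef, eg, eh, fg, fh, gh
  2-simplices (16): abf, abh, adf, adh, bcf, bcg, beg, beh, cde, cdg, ceh, cfh, def, dgh, efg, fgh

giving chain groups C_0 ≅ Z^8, C_1 ≅ Z^24, C_2 ≅ Z^16.

The boundary map ∂_1: C_1 → C_0 maps an edge to its endpoints' difference, ∂[p,q] = q − p.
As a 8×24 matrix over Z this has rank 7, with invariant factors (1,1,1,1,1,1,1).

∂_2: C_2 → C_1 sends each 2-simplex [p,q,r] to [q,r] − [p,r] + [p,q]. For instance
  ∂fgh = gh − fh + fg,
  ∂bcg = cg − bg + bc.
The resulting 24×16 matrix has rank 15, and its Smith normal form has invariant factors (1,1,1,1,1,1,1,1,1,1,1,1,1,1,1).

Now H_k = ker ∂_k / im ∂_{k+1}, so:

  H_0: rank C_0 − rank ∂_1 = 8 − 7 = 1, and the invariant factors of ∂_1 are all 1, so H_0 = Z.
  H_1: rank ker ∂_1 − rank ∂_2 = (24 − 7) − 15 = 2, and the invariant factors of ∂_2 are all 1, so H_1 = Z^2.
  H_2: rank ker ∂_2 − rank ∂_3 = (16 − 15) − 0 = 1, and there is no ∂_3, so H_2 = Z.

As a check, the Euler characteristic is 8 − 24 + 16 = 0, which agrees with 1 − 2 + 1 = 0.
(K is a triangulation of the torus T^2.)

H_0 = Z,  H_1 = Z^2,  H_2 = Z.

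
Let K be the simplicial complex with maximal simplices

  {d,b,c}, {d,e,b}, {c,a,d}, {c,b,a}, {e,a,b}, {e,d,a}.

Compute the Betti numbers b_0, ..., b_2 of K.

Take the total order a < b < c < d < e on the vertex set. Then K (dimension 2) consists of the simplices:

  0-simplices (5): a, b, c, d, e
  1-simplices (9): ab, ac, ad, ae, bc, bd, be, cd, de
  2-simplices (6): abc, abe, acd, ade, bcd, bde

giving chain groups C_0 ≅ Z^5, C_1 ≅ Z^9, C_2 ≅ Z^6.

Boundary ∂_1: C_1 → C_0 is given by ∂[p,q] = [q] − [p]. For instance
  ∂ad = d − a.
The resulting 5×9 matrix has rank 4, and its Smith normal form has invariant factors (1,1,1,1).

Boundary ∂_2: C_2 → C_1 acts by ∂[p,q,r] = [q,r] − [p,r] + [p,q]. For instance
  ∂bcd = cd − bd + bc,
  ∂abe = be − ae + ab.
This gives a 9×6 integer matrix of rank 5; reducing to Smith normal form yields diagonal entries (1,1,1,1,1).

Now H_k = ker ∂_k / im ∂_{k+1}, so:

  H_0: rank C_0 − rank ∂_1 = 5 − 4 = 1, and the invariant factors of ∂_1 are all 1, so H_0 = Z.
  H_1: rank ker ∂_1 − rank ∂_2 = (9 − 4) − 5 = 0, and the invariant factors of ∂_2 are all 1, so H_1 = 0.
  H_2: rank ker ∂_2 − rank ∂_3 = (6 − 5) − 0 = 1, and there is no ∂_3, so H_2 = Z.

Hence the Betti numbers are b_0 = 1, b_1 = 0, b_2 = 1.

b_0 = 1, b_1 = 0, b_2 = 1.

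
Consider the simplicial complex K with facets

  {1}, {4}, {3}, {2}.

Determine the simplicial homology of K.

H_0 = Z^4.

Order the vertices as 1 < 2 < 3 < 4. Listing each simplex with vertices in this order, K has dimension 0 with simplices:

  0-simplices (4): [1], [2], [3], [4]

so the chain groups are C_0 ≅ Z^4.

From H_k ≅ ker(∂_k) / im(∂_{k+1}) we obtain:

  H_0: rank C_0 − rank ∂_1 = 4 − 0 = 4, and there is no ∂_1, so H_0 ≅ Z^4.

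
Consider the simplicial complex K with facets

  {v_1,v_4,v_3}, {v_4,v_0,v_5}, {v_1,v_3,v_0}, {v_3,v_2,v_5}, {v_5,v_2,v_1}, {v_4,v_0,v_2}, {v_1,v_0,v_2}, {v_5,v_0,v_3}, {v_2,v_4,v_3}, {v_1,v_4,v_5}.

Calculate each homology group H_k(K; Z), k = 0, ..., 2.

H_0 ≅ Z,  H_1 ≅ Z/2,  H_2 = 0.

We work with the vertex ordering v_0 < v_1 < v_2 < v_3 < v_4 < v_5. The simplices of K, each written with vertices in increasing order, are:

  0-simplices (6): [v_0], [v_1], [v_2], [v_3], [v_4], [v_5]
  1-simplices (15): (15 of them)
  2-simplices (10): [v_0,v_1,v_2], [v_0,v_1,v_3], [v_0,v_2,v_4], [v_0,v_3,v_5], [v_0,v_4,v_5], [v_1,v_2,v_5], [v_1,v_3,v_4], [v_1,v_4,v_5], [v_2,v_3,v_4], [v_2,v_3,v_5]

Hence C_0 ≅ Z^6, C_1 ≅ Z^15, C_2 ≅ Z^10.

Boundary ∂_1: C_1 → C_0 maps an edge to its endpoints' difference, ∂[p,q] = q − p.
This gives a 6×15 integer matrix of rank 5; reducing to Smith normal form yields diagonal entries (1,1,1,1,1).

Boundary ∂_2: C_2 → C_1 acts by ∂[p,q,r] = [q,r] − [p,r] + [p,q]. For instance
  ∂[v_0,v_3,v_5] = [v_3,v_5] − [v_0,v_5] + [v_0,v_3],
  ∂[v_2,v_3,v_4] = [v_3,v_4] − [v_2,v_4] + [v_2,v_3].
The 15×10 boundary matrix has rank 10 and Smith normal form diag(1,1,1,1,1,1,1,1,1,2).

From H_k ≅ ker(∂_k) / im(∂_{k+1}) we obtain:

  H_0: rank C_0 − rank ∂_1 = 6 − 5 = 1, and the invariant factors of ∂_1 are all 1, so H_0 = Z.
  H_1: rank ker ∂_1 − rank ∂_2 = (15 − 5) − 10 = 0, and ∂_2 has invariant factor 2 > 1, so H_1 = Z/2.
  H_2: rank ker ∂_2 − rank ∂_3 = (10 − 10) − 0 = 0, and there is no ∂_3, so H_2 = 0.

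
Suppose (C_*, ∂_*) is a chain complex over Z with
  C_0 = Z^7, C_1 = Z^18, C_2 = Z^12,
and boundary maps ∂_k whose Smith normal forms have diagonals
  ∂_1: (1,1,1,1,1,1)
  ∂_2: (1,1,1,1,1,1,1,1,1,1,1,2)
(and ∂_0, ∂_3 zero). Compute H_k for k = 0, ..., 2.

H_0 ≅ Z,  H_1 ≅ Z/2,  H_2 = 0.

H_0: b_0 = 7 − 0 − 6 = 1; torsion from ∂_1 factors > 1: none. So H_0 ≅ Z.
H_1: b_1 = 18 − 6 − 12 = 0; torsion from ∂_2 factors > 1: [2]. So H_1 ≅ Z/2.
H_2: b_2 = 12 − 12 − 0 = 0; torsion from ∂_3 factors > 1: none. So H_2 ≅ 0.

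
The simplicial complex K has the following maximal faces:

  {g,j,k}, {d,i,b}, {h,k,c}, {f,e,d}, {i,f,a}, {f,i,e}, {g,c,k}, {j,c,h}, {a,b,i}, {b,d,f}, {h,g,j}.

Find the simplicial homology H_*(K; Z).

H_0 ≅ Z^2,  H_1 ≅ Z^2,  H_2 = 0.

K has 11 vertices, 22 edges, 11 triangles.
rank ∂_0 = 0, rank ∂_1 = 9 ⇒ b_0 = 11 − 0 − 9 = 2; all invariant factors of ∂_1 are 1 so no torsion. So H_0 ≅ Z^2.
rank ∂_1 = 9, rank ∂_2 = 11 ⇒ b_1 = 22 − 9 − 11 = 2; all invariant factors of ∂_2 are 1 so no torsion. So H_1 ≅ Z^2.
rank ∂_2 = 11, rank ∂_3 = 0 ⇒ b_2 = 11 − 11 − 0 = 0. So H_2 ≅ 0.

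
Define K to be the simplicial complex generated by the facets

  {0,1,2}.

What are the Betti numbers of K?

Order the vertices as 0 < 1 < 2. Listing each simplex with vertices in this order, K has dimension 2 with simplices:

  0-simplices (3): [0], [1], [2]
  1-simplices (3): [0,1], [0,2], [1,2]
  2-simplices (1): [0,1,2]

so the chain groups are C_0 ≅ Z^3, C_1 ≅ Z^3, C_2 ≅ Z^1.

Boundary ∂_1: C_1 → C_0 sends each edge [p,q] (with p < q) to q − p.
The 3×3 boundary matrix has rank 2 and Smith normal form diag(1,1).

∂_2: C_2 → C_1 acts by ∂[p,q,r] = [q,r] − [p,r] + [p,q]. For instance
  ∂[0,1,2] = [1,2] − [0,2] + [0,1].
As a 3×1 matrix over Z this has rank 1, with invariant factors (1).

Reading off H_k = ker ∂_k / im ∂_{k+1}:

  H_0: rank C_0 − rank ∂_1 = 3 − 2 = 1, and the invariant factors of ∂_1 are all 1, so H_0 = Z.
  H_1: rank ker ∂_1 − rank ∂_2 = (3 − 2) − 1 = 0, and the invariant factors of ∂_2 are all 1, so H_1 = 0.
  H_2: rank ker ∂_2 − rank ∂_3 = (1 − 1) − 0 = 0, and there is no ∂_3, so H_2 = 0.

As a check, the Euler characteristic is 3 − 3 + 1 = 1, which agrees with 1 − 0 + 0 = 1.

Hence the Betti numbers are b_0 = 1, b_1 = 0, b_2 = 0.

b_0 = 1, b_1 = 0, b_2 = 0.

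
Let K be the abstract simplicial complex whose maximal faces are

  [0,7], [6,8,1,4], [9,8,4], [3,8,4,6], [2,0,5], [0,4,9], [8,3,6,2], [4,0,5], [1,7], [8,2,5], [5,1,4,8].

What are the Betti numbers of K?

Fix the vertex order 0 < 1 < 2 < 3 < 4 < 5 < 6 < 7 < 8 < 9 and write every simplex with vertices in increasing order. Then dim K = 3 and the simplices of K are:

  0-simplices (10): [0], [1], [2], [3], [4], [5], [6], [7], [8], [9]
  1-simplices (24): (24 of them)
  2-simplices (18): [0,2,5], [0,4,5], [0,4,9], [1,4,5], [1,4,6], [1,4,8], [1,5,8], [1,6,8], [2,3,6], [2,3,8], [2,5,8], [2,6,8], [3,4,6], [3,4,8], [3,6,8], [4,5,8], [4,6,8], [4,8,9]
  3-simplices (4): [1,4,5,8], [1,4,6,8], [2,3,6,8], [3,4,6,8]

Hence C_0 ≅ Z^10, C_1 ≅ Z^24, C_2 ≅ Z^18, C_3 ≅ Z^4.

Boundary ∂_1: C_1 → C_0 maps an edge to its endpoints' difference, ∂[p,q] = q − p. For instance
  ∂[2,3] = [3] − [2].
The resulting 10×24 matrix has rank 9, and its Smith normal form has invariant factors (1,1,1,1,1,1,1,1,1).

∂_2: C_2 → C_1 sends each 2-simplex [p,q,r] to [q,r] − [p,r] + [p,q]. For instance
  ∂[1,4,8] = [4,8] − [1,8] + [1,4],
  ∂[3,4,8] = [4,8] − [3,8] + [3,4].
The resulting 24×18 matrix has rank 14, and its Smith normal form has invariant factors (1,1,1,1,1,1,1,1,1,1,1,1,1,1).

The boundary map ∂_3: C_3 → C_2 sends each 3-simplex σ to the alternating sum Σ_i (−1)^i (σ with its i-th vertex removed). For instance
  ∂[1,4,6,8] = [4,6,8] − [1,6,8] + [1,4,8] − [1,4,6],
  ∂[2,3,6,8] = [3,6,8] − [2,6,8] + [2,3,8] − [2,3,6].
This gives a 18×4 integer matrix of rank 4; reducing to Smith normal form yields diagonal entries (1,1,1,1).

Computing H_k = (kernel of ∂_k) / (image of ∂_{k+1}):

  H_0: rank C_0 − rank ∂_1 = 10 − 9 = 1, and the invariant factors of ∂_1 are all 1, so H_0 = Z.
  H_1: rank ker ∂_1 − rank ∂_2 = (24 − 9) − 14 = 1, and the invariant factors of ∂_2 are all 1, so H_1 = Z.
  H_2: rank ker ∂_2 − rank ∂_3 = (18 − 14) − 4 = 0, and the invariant factors of ∂_3 are all 1, so H_2 = 0.
  H_3: rank ker ∂_3 − rank ∂_4 = (4 − 4) − 0 = 0, and there is no ∂_4, so H_3 = 0.

As a check, the Euler characteristic is 10 − 24 + 18 − 4 = 0, which agrees with 1 − 1 + 0 − 0 = 0.

Hence the Betti numbers are b_0 = 1, b_1 = 1, b_2 = 0, b_3 = 0.

b_0 = 1, b_1 = 1, b_2 = 0, b_3 = 0.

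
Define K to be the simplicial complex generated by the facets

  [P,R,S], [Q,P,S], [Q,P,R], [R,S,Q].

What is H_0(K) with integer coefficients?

H_0 ≅ Z.

Take the total order P < Q < R < S on the vertex set. Then K (dimension 2) consists of the simplices:

  0-simplices (4): P, Q, R, S
  1-simplices (6): PQ, PR, PS, QR, QS, RS
  2-simplices (4): PQR, PQS, PRS, QRS

Hence C_0 ≅ Z^4, C_1 ≅ Z^6, C_2 ≅ Z^4.

∂_1: C_1 → C_0 is given by ∂[p,q] = [q] − [p].
This gives a 4×6 integer matrix of rank 3; reducing to Smith normal form yields diagonal entries (1,1,1).

Boundary ∂_2: C_2 → C_1 sends each 2-simplex [p,q,r] to [q,r] − [p,r] + [p,q]. For instance
  ∂QRS = RS − QS + QR,
  ∂PQR = QR − PR + PQ.
The 6×4 boundary matrix has rank 3 and Smith normal form diag(1,1,1).

From H_k ≅ ker(∂_k) / im(∂_{k+1}) we obtain:

  H_0: rank C_0 − rank ∂_1 = 4 − 3 = 1, and the invariant factors of ∂_1 are all 1, so H_0 = Z.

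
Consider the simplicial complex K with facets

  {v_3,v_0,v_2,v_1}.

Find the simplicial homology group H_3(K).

We work with the vertex ordering v_0 < v_1 < v_2 < v_3. The simplices of K, each written with vertices in increasing order, are:

  0-simplices (4): [v_0], [v_1], [v_2], [v_3]
  1-simplices (6): [v_0,v_1], [v_0,v_2], [v_0,v_3], [v_1,v_2], [v_1,v_3], [v_2,v_3]
  2-simplices (4): [v_0,v_1,v_2], [v_0,v_1,v_3], [v_0,v_2,v_3], [v_1,v_2,v_3]
  3-simplices (1): [v_0,v_1,v_2,v_3]

giving chain groups C_0 ≅ Z^4, C_1 ≅ Z^6, C_2 ≅ Z^4, C_3 ≅ Z^1.

∂_1: C_1 → C_0 is given by ∂[p,q] = [q] − [p].
The resulting 4×6 matrix has rank 3, and its Smith normal form has invariant factors (1,1,1).

∂_2: C_2 → C_1 maps a triangle to the signed sum of its edges. For instance
  ∂[v_1,v_2,v_3] = [v_2,v_3] − [v_1,v_3] + [v_1,v_2],
  ∂[v_0,v_1,v_3] = [v_1,v_3] − [v_0,v_3] + [v_0,v_1].
As a 6×4 matrix over Z this has rank 3, with invariant factors (1,1,1).

Boundary ∂_3: C_3 → C_2 sends each 3-simplex σ to the alternating sum Σ_i (−1)^i (σ with its i-th vertex removed). For instance
  ∂[v_0,v_1,v_2,v_3] = [v_1,v_2,v_3] − [v_0,v_2,v_3] + [v_0,v_1,v_3] − [v_0,v_1,v_2].
The resulting 4×1 matrix has rank 1, and its Smith normal form has invariant factors (1).

Computing H_k = (kernel of ∂_k) / (image of ∂_{k+1}):

  H_3: rank ker ∂_3 − rank ∂_4 = (1 − 1) − 0 = 0, and there is no ∂_4, so H_3 ≅ 0.

(K is a triangulation of the 3-simplex.)

H_3 ≅ 0.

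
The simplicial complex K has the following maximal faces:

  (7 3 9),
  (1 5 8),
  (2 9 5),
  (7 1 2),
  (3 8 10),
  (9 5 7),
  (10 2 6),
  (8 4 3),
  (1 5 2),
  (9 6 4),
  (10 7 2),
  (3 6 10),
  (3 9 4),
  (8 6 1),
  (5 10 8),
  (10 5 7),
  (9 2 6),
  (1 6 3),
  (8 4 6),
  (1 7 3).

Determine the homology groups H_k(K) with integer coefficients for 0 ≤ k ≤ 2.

We work with the vertex ordering 1 < 2 < 3 < 4 < 5 < 6 < 7 < 8 < 9 < 10. The simplices of K, each written with vertices in increasing order, are:

  0-simplices (10): [1], [2], [3], [4], [5], [6], [7], [8], [9], [10]
  1-simplices (30): (30 of them)
  2-simplices (20): (20 of them)

giving chain groups C_0 ≅ Z^10, C_1 ≅ Z^30, C_2 ≅ Z^20.

∂_1: C_1 → C_0 sends each edge [p,q] (with p < q) to q − p. For instance
  ∂[3,6] = [6] − [3].
The resulting 10×30 matrix has rank 9, and its Smith normal form has invariant factors (1,1,1,1,1,1,1,1,1).

The boundary map ∂_2: C_2 → C_1 maps a triangle to the signed sum of its edges. For instance
  ∂[2,6,9] = [6,9] − [2,9] + [2,6],
  ∂[3,6,10] = [6,10] − [3,10] + [3,6].
As a 30×20 matrix over Z this has rank 20, with invariant factors (1,1,1,1,1,1,1,1,1,1,1,1,1,1,1,1,1,1,1,2).

Computing H_k = (kernel of ∂_k) / (image of ∂_{k+1}):

  H_0: rank C_0 − rank ∂_1 = 10 − 9 = 1, and the invariant factors of ∂_1 are all 1, so H_0 = Z.
  H_1: rank ker ∂_1 − rank ∂_2 = (30 − 9) − 20 = 1, and ∂_2 has invariant factor 2 > 1, so H_1 = Z ⊕ Z/2.
  H_2: rank ker ∂_2 − rank ∂_3 = (20 − 20) − 0 = 0, and there is no ∂_3, so H_2 = 0.

H_0 = Z,  H_1 = Z ⊕ Z/2,  H_2 = 0.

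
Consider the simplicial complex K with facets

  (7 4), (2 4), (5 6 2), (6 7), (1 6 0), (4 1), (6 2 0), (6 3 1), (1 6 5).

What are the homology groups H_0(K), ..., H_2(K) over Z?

H_0 ≅ Z,  H_1 ≅ Z^2,  H_2 = 0.

Order the vertices as 0 < 1 < 2 < 3 < 4 < 5 < 6 < 7. Listing each simplex with vertices in this order, K has dimension 2 with simplices:

  0-simplices (8): [0], [1], [2], [3], [4], [5], [6], [7]
  1-simplices (14): [0,1], [0,2], [0,6], [1,3], [1,4], [1,5], [1,6], [2,4], [2,5], [2,6], [3,6], [4,7], [5,6], [6,7]
  2-simplices (5): [0,1,6], [0,2,6], [1,3,6], [1,5,6], [2,5,6]

so the chain groups are C_0 ≅ Z^8, C_1 ≅ Z^14, C_2 ≅ Z^5.

Boundary ∂_1: C_1 → C_0 maps an edge to its endpoints' difference, ∂[p,q] = q − p. For instance
  ∂[0,1] = [1] − [0].
This gives a 8×14 integer matrix of rank 7; reducing to Smith normal form yields diagonal entries (1,1,1,1,1,1,1).

Boundary ∂_2: C_2 → C_1 sends each 2-simplex [p,q,r] to [q,r] − [p,r] + [p,q]. For instance
  ∂[0,1,6] = [1,6] − [0,6] + [0,1],
  ∂[1,3,6] = [3,6] − [1,6] + [1,3].
This gives a 14×5 integer matrix of rank 5; reducing to Smith normal form yields diagonal entries (1,1,1,1,1).

Reading off H_k = ker ∂_k / im ∂_{k+1}:

  H_0: rank C_0 − rank ∂_1 = 8 − 7 = 1, and the invariant factors of ∂_1 are all 1, so H_0 = Z.
  H_1: rank ker ∂_1 − rank ∂_2 = (14 − 7) − 5 = 2, and the invariant factors of ∂_2 are all 1, so H_1 = Z^2.
  H_2: rank ker ∂_2 − rank ∂_3 = (5 − 5) − 0 = 0, and there is no ∂_3, so H_2 = 0.

As a check, the Euler characteristic is 8 − 14 + 5 = -1, which agrees with 1 − 2 + 0 = -1.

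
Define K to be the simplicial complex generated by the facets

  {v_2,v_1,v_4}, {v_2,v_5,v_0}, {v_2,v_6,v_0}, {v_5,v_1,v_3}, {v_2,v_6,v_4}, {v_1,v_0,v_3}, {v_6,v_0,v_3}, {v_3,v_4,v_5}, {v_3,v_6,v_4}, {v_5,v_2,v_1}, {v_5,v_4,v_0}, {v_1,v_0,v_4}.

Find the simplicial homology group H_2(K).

K has 7 vertices, 18 edges, 12 triangles.
rank ∂_2 = 12, rank ∂_3 = 0 ⇒ b_2 = 12 − 12 − 0 = 0. So H_2 ≅ 0.

H_2 ≅ 0.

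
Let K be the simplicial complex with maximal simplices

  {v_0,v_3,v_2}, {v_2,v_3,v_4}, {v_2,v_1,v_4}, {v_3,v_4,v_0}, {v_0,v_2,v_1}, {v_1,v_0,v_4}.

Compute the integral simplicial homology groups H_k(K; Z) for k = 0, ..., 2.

We work with the vertex ordering v_0 < v_1 < v_2 < v_3 < v_4. The simplices of K, each written with vertices in increasing order, are:

  0-simplices (5): [v_0], [v_1], [v_2], [v_3], [v_4]
  1-simplices (9): [v_0,v_1], [v_0,v_2], [v_0,v_3], [v_0,v_4], [v_1,v_2], [v_1,v_4], [v_2,v_3], [v_2,v_4], [v_3,v_4]
  2-simplices (6): [v_0,v_1,v_2], [v_0,v_1,v_4], [v_0,v_2,v_3], [v_0,v_3,v_4], [v_1,v_2,v_4], [v_2,v_3,v_4]

Hence C_0 ≅ Z^5, C_1 ≅ Z^9, C_2 ≅ Z^6.

∂_1: C_1 → C_0 is given by ∂[p,q] = [q] − [p]. For instance
  ∂[v_3,v_4] = [v_4] − [v_3].
This gives a 5×9 integer matrix of rank 4; reducing to Smith normal form yields diagonal entries (1,1,1,1).

Boundary ∂_2: C_2 → C_1 maps a triangle to the signed sum of its edges. For instance
  ∂[v_0,v_1,v_4] = [v_1,v_4] − [v_0,v_4] + [v_0,v_1],
  ∂[v_2,v_3,v_4] = [v_3,v_4] − [v_2,v_4] + [v_2,v_3].
As a 9×6 matrix over Z this has rank 5, with invariant factors (1,1,1,1,1).

Now H_k = ker ∂_k / im ∂_{k+1}, so:

  H_0: rank C_0 − rank ∂_1 = 5 − 4 = 1, and the invariant factors of ∂_1 are all 1, so H_0 = Z.
  H_1: rank ker ∂_1 − rank ∂_2 = (9 − 4) − 5 = 0, and the invariant factors of ∂_2 are all 1, so H_1 = 0.
  H_2: rank ker ∂_2 − rank ∂_3 = (6 − 5) − 0 = 1, and there is no ∂_3, so H_2 = Z.

(K is a triangulation of the 2-sphere S^2.)

H_0 = Z,  H_1 = 0,  H_2 = Z.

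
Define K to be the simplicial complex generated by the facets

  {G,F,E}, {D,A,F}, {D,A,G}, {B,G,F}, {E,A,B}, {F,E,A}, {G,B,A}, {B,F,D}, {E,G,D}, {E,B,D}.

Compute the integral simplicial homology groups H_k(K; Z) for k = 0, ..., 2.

K has 6 vertices, 15 edges, 10 triangles.
rank ∂_0 = 0, rank ∂_1 = 5 ⇒ b_0 = 6 − 0 − 5 = 1; all invariant factors of ∂_1 are 1 so no torsion. So H_0 = Z.
rank ∂_1 = 5, rank ∂_2 = 10 ⇒ b_1 = 15 − 5 − 10 = 0; ∂_2 has invariant factor(s) [2] giving torsion. So H_1 = Z/2.
rank ∂_2 = 10, rank ∂_3 = 0 ⇒ b_2 = 10 − 10 − 0 = 0. So H_2 = 0.

H_0 = Z,  H_1 = Z/2,  H_2 = 0.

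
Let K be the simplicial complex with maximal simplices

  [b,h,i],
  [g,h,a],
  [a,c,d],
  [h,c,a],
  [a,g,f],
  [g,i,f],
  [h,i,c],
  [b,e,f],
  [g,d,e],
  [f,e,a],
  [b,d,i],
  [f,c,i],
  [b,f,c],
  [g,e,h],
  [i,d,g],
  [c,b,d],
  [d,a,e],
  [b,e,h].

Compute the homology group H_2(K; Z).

H_2 ≅ 0.

Take the total order a < b < c < d < e < f < g < h < i on the vertex set. Then K (dimension 2) consists of the simplices:

  0-simplices (9): a, b, c, d, e, f, g, h, i
  1-simplices (27): ac, ad, ae, af, ag, ah, bc, bd, be, bf, bh, bi, cd, cf, ch, ci, de, dg, di, ef, eg, eh, fg, fi, gh, gi, hi
  2-simplices (18): acd, ach, ade, aef, afg, agh, bcd, bcf, bdi, bef, beh, bhi, cfi, chi, deg, dgi, egh, fgi

Hence C_0 ≅ Z^9, C_1 ≅ Z^27, C_2 ≅ Z^18.

∂_1: C_1 → C_0 sends each edge [p,q] (with p < q) to q − p.
The 9×27 boundary matrix has rank 8 and Smith normal form diag(1,1,1,1,1,1,1,1).

Boundary ∂_2: C_2 → C_1 acts by ∂[p,q,r] = [q,r] − [p,r] + [p,q]. For instance
  ∂bef = ef − bf + be,
  ∂aef = ef − af + ae.
The resulting 27×18 matrix has rank 18, and its Smith normal form has invariant factors (1,1,1,1,1,1,1,1,1,1,1,1,1,1,1,1,1,2).

Computing H_k = (kernel of ∂_k) / (image of ∂_{k+1}):

  H_2: rank ker ∂_2 − rank ∂_3 = (18 − 18) − 0 = 0, and there is no ∂_3, so H_2 ≅ 0.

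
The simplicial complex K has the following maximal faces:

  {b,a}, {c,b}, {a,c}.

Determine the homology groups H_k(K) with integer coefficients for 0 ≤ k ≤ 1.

H_0 ≅ Z,  H_1 ≅ Z.

We work with the vertex ordering a < b < c. The simplices of K, each written with vertices in increasing order, are:

  0-simplices (3): a, b, c
  1-simplices (3): ab, ac, bc

Hence C_0 ≅ Z^3, C_1 ≅ Z^3.

The boundary map ∂_1: C_1 → C_0 is given by ∂[p,q] = [q] − [p]. For instance
  ∂bc = c − b.
The resulting 3×3 matrix has rank 2, and its Smith normal form has invariant factors (1,1).

Computing H_k = (kernel of ∂_k) / (image of ∂_{k+1}):

  H_0: rank C_0 − rank ∂_1 = 3 − 2 = 1, and the invariant factors of ∂_1 are all 1, so H_0 ≅ Z.
  H_1: rank ker ∂_1 − rank ∂_2 = (3 − 2) − 0 = 1, and there is no ∂_2, so H_1 ≅ Z.

(K is a triangulation of the circle S^1.)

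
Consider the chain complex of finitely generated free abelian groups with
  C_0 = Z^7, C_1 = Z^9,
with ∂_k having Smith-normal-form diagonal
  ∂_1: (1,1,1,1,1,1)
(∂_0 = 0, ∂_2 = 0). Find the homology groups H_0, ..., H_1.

H_0: b_0 = 7 − 0 − 6 = 1; torsion from ∂_1 factors > 1: none. So H_0 ≅ Z.
H_1: b_1 = 9 − 6 − 0 = 3; torsion from ∂_2 factors > 1: none. So H_1 ≅ Z^3.

H_0 ≅ Z,  H_1 ≅ Z^3.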